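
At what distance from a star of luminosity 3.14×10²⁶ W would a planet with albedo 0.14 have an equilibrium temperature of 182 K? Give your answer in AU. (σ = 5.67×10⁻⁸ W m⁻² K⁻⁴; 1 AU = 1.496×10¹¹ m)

d ≈ 1.96 AU

From T_eq⁴ = L(1−A)/(16πσd²): d = √[L(1−A)/(16πσT_eq⁴)].
d = √[3.14×10²⁶ × 0.86 / (16π × 5.67×10⁻⁸ × (182)⁴)] = 2.94×10¹¹ m = 1.96 AU.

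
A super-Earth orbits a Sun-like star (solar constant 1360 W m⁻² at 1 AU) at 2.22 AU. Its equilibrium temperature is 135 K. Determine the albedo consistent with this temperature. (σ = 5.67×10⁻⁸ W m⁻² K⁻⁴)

A ≈ 0.73

Flux at 2.22 AU: S = 1360/2.22² = 276 W m⁻².
From T_eq⁴ = S(1−A)/(4σ): 1−A = 4σT_eq⁴/S.
1−A = 4 × 5.67×10⁻⁸ × (135)⁴ / 276 = 0.273.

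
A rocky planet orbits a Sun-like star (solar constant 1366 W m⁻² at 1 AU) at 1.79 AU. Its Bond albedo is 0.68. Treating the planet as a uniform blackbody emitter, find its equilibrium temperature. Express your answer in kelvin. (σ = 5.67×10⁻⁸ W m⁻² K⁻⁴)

Flux at 1.79 AU: S = 1366/1.79² = 426 W m⁻².
Energy balance: absorbed = emitted ⇒ πR²·S(1−A) = 4πR²·σT_eq⁴, so T_eq⁴ = S(1−A)/(4σ).
T_eq = [426 × 0.32 / (4 × 5.67×10⁻⁸)]^(1/4) = (6.02×10⁸)^(1/4) = 157 K.

T_eq ≈ 157 K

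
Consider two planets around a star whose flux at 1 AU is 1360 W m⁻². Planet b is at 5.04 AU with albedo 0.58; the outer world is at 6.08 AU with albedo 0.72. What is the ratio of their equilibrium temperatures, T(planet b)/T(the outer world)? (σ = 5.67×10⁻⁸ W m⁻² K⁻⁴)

T₁/T₂ ≈ 1.216

T_eq = [S₀(1−A)/(4σd²)]^(1/4), so T ∝ (1−A)^(1/4) / √d.
T₁ = [1360×0.42/(4×5.67×10⁻⁸×5.04²)]^(1/4) = 99.79 K.
T₂ = [1360×0.28/(4×5.67×10⁻⁸×6.08²)]^(1/4) = 82.09 K.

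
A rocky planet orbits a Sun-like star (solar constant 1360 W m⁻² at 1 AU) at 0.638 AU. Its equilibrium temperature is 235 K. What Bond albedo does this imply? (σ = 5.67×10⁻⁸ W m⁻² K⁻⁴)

Flux at 0.638 AU: S = 1360/0.638² = 3340 W m⁻².
From T_eq⁴ = S(1−A)/(4σ): 1−A = 4σT_eq⁴/S.
1−A = 4 × 5.67×10⁻⁸ × (235)⁴ / 3340 = 0.207.

A ≈ 0.79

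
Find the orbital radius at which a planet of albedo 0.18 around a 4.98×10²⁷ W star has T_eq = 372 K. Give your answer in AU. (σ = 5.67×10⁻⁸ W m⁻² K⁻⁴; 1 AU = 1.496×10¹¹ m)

d ≈ 1.83 AU

From T_eq⁴ = L(1−A)/(16πσd²): d = √[L(1−A)/(16πσT_eq⁴)].
d = √[4.98×10²⁷ × 0.82 / (16π × 5.67×10⁻⁸ × (372)⁴)] = 2.74×10¹¹ m = 1.83 AU.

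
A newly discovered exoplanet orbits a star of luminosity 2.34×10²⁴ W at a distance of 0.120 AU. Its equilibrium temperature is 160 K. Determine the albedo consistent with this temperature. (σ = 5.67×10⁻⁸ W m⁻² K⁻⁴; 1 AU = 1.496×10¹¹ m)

d = 0.120 AU = 1.80×10¹⁰ m.
Flux: S = L/(4πd²) = 2.34×10²⁴/(4π×(1.80×10¹⁰)²) = 578 W m⁻².
From T_eq⁴ = S(1−A)/(4σ): 1−A = 4σT_eq⁴/S.
1−A = 4 × 5.67×10⁻⁸ × (160)⁴ / 578 = 0.257.

A ≈ 0.74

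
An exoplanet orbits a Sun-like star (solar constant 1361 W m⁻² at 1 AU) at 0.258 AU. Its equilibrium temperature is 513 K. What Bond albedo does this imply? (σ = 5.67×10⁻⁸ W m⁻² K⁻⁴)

Flux at 0.258 AU: S = 1361/0.258² = 2.04×10⁴ W m⁻².
From T_eq⁴ = S(1−A)/(4σ): 1−A = 4σT_eq⁴/S.
1−A = 4 × 5.67×10⁻⁸ × (513)⁴ / 2.04×10⁴ = 0.768.

A ≈ 0.23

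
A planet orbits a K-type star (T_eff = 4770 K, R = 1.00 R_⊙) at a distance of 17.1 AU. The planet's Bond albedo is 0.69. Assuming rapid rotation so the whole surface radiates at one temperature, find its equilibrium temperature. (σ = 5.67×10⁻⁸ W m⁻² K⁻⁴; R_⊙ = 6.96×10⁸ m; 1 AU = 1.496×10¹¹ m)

T_eq ≈ 41.5 K

R_⋆ = 1.00 × 6.96×10⁸ = 6.96×10⁸ m.
d = 17.1 AU = 2.56×10¹² m.
L = 4πR_⋆²σT_⋆⁴ = 4π(6.96×10⁸)² × 5.67×10⁻⁸ × (4770)⁴ = 1.79×10²⁶ W.
S = L/(4πd²) = 2.17 W m⁻².
Energy balance: absorbed = emitted ⇒ πR²·S(1−A) = 4πR²·σT_eq⁴, so T_eq⁴ = S(1−A)/(4σ).
T_eq = [2.17 × 0.31 / (4 × 5.67×10⁻⁸)]^(1/4) = (2.97×10⁶)^(1/4) = 41.5 K.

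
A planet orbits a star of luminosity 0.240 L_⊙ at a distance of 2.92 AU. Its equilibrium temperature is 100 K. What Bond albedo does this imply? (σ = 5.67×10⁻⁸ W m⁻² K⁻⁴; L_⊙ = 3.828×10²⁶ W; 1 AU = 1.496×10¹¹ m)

d = 2.92 AU = 4.37×10¹¹ m.
L = 0.240 × 3.828×10²⁶ = 9.19×10²⁵ W.
Flux: S = L/(4πd²) = 9.19×10²⁵/(4π×(4.37×10¹¹)²) = 38.3 W m⁻².
From T_eq⁴ = S(1−A)/(4σ): 1−A = 4σT_eq⁴/S.
1−A = 4 × 5.67×10⁻⁸ × (100)⁴ / 38.3 = 0.592.

A ≈ 0.41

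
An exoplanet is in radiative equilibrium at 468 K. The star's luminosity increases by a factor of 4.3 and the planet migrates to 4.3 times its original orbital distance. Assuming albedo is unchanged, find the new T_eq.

T_eq ∝ L^(1/4) · d^(−1/2).
T′ = 468 × 4.3^(1/4) / 4.3^(1/2) = 325 K.

T_eq ≈ 325 K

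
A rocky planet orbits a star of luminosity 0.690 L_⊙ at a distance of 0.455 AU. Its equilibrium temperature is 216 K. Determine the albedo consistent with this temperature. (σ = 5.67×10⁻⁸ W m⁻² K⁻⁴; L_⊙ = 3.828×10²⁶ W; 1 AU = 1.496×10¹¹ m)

d = 0.455 AU = 6.81×10¹⁰ m.
L = 0.690 × 3.828×10²⁶ = 2.64×10²⁶ W.
Flux: S = L/(4πd²) = 2.64×10²⁶/(4π×(6.81×10¹⁰)²) = 4540 W m⁻².
From T_eq⁴ = S(1−A)/(4σ): 1−A = 4σT_eq⁴/S.
1−A = 4 × 5.67×10⁻⁸ × (216)⁴ / 4540 = 0.109.

A ≈ 0.89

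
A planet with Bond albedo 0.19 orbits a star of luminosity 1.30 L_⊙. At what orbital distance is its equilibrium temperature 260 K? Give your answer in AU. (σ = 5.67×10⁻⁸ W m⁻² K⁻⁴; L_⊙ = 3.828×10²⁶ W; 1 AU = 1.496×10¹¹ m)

L = 1.30 × 3.828×10²⁶ = 4.98×10²⁶ W.
From T_eq⁴ = L(1−A)/(16πσd²): d = √[L(1−A)/(16πσT_eq⁴)].
d = √[4.98×10²⁶ × 0.81 / (16π × 5.67×10⁻⁸ × (260)⁴)] = 1.76×10¹¹ m = 1.18 AU.

d ≈ 1.18 AU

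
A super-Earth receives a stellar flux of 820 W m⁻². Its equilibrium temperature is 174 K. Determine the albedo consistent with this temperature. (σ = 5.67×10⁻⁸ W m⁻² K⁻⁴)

A ≈ 0.75

From T_eq⁴ = S(1−A)/(4σ): 1−A = 4σT_eq⁴/S.
1−A = 4 × 5.67×10⁻⁸ × (174)⁴ / 820 = 0.254.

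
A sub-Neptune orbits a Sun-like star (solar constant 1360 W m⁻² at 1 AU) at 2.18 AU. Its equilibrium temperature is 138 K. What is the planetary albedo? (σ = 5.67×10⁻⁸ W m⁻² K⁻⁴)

A ≈ 0.71

Flux at 2.18 AU: S = 1360/2.18² = 286 W m⁻².
From T_eq⁴ = S(1−A)/(4σ): 1−A = 4σT_eq⁴/S.
1−A = 4 × 5.67×10⁻⁸ × (138)⁴ / 286 = 0.287.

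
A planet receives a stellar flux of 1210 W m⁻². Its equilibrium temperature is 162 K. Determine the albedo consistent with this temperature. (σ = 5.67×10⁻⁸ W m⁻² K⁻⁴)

A ≈ 0.87

From T_eq⁴ = S(1−A)/(4σ): 1−A = 4σT_eq⁴/S.
1−A = 4 × 5.67×10⁻⁸ × (162)⁴ / 1210 = 0.129.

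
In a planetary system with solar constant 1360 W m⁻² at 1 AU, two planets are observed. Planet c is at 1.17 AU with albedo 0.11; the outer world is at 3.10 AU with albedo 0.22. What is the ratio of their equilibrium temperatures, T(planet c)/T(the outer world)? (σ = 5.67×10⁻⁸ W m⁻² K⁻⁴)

T₁/T₂ ≈ 1.682

T_eq = [S₀(1−A)/(4σd²)]^(1/4), so T ∝ (1−A)^(1/4) / √d.
T₁ = [1360×0.89/(4×5.67×10⁻⁸×1.17²)]^(1/4) = 249.88 K.
T₂ = [1360×0.78/(4×5.67×10⁻⁸×3.10²)]^(1/4) = 148.53 K.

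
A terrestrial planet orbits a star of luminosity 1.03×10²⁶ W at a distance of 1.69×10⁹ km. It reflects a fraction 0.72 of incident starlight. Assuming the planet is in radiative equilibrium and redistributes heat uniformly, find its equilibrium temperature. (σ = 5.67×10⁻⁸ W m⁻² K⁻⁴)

T_eq ≈ 43.4 K

d = 1.69×10⁹ km = 1.69×10¹² m.
Flux: S = L/(4πd²) = 1.03×10²⁶/(4π×(1.69×10¹²)²) = 2.87 W m⁻².
Energy balance: absorbed = emitted ⇒ πR²·S(1−A) = 4πR²·σT_eq⁴, so T_eq⁴ = S(1−A)/(4σ).
T_eq = [2.87 × 0.28 / (4 × 5.67×10⁻⁸)]^(1/4) = (3.54×10⁶)^(1/4) = 43.4 K.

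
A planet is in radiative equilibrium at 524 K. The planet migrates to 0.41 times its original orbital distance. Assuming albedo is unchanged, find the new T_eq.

T_eq ∝ L^(1/4) · d^(−1/2).
T′ = 524 / 0.41^(1/2) = 818 K.

T_eq ≈ 818 K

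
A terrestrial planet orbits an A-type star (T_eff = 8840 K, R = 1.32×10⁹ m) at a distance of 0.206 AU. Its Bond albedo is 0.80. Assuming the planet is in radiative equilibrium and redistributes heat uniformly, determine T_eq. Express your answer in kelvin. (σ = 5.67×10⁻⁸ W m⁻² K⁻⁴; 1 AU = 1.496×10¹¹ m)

T_eq ≈ 865 K

d = 0.206 AU = 3.08×10¹⁰ m.
L = 4πR_⋆²σT_⋆⁴ = 4π(1.32×10⁹)² × 5.67×10⁻⁸ × (8840)⁴ = 7.58×10²⁷ W.
S = L/(4πd²) = 6.35×10⁵ W m⁻².
Energy balance: absorbed = emitted ⇒ πR²·S(1−A) = 4πR²·σT_eq⁴, so T_eq⁴ = S(1−A)/(4σ).
T_eq = [6.35×10⁵ × 0.20 / (4 × 5.67×10⁻⁸)]^(1/4) = (5.60×10¹¹)^(1/4) = 865 K.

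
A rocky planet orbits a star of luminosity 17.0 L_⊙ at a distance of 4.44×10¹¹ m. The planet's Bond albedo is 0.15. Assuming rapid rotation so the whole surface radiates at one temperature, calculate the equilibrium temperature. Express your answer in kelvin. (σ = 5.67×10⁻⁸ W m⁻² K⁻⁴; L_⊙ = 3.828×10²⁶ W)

L = 17.0 × 3.828×10²⁶ = 6.51×10²⁷ W.
Flux: S = L/(4πd²) = 6.51×10²⁷/(4π×(4.44×10¹¹)²) = 2630 W m⁻².
Energy balance: absorbed = emitted ⇒ πR²·S(1−A) = 4πR²·σT_eq⁴, so T_eq⁴ = S(1−A)/(4σ).
T_eq = [2630 × 0.85 / (4 × 5.67×10⁻⁸)]^(1/4) = (9.85×10⁹)^(1/4) = 315 K.

T_eq ≈ 315 K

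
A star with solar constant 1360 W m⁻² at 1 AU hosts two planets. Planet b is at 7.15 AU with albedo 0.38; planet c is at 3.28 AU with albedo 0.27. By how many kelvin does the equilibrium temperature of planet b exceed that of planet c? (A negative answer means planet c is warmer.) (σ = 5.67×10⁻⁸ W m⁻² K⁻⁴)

ΔT ≈ -49.7 K

T_eq = [S₀(1−A)/(4σd²)]^(1/4), so T ∝ (1−A)^(1/4) / √d.
T₁ = [1360×0.62/(4×5.67×10⁻⁸×7.15²)]^(1/4) = 92.35 K.
T₂ = [1360×0.73/(4×5.67×10⁻⁸×3.28²)]^(1/4) = 142.03 K.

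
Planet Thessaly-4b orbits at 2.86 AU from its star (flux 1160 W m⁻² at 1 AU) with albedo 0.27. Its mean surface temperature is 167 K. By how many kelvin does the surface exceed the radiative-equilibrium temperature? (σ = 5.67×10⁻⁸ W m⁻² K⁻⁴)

ΔT ≈ 20.8 K

S = 1160/2.86² = 141.8 W m⁻².
T_eq = [S(1−A)/(4σ)]^(1/4) = [141.8×0.73/(4×5.67×10⁻⁸)]^(1/4) = 146.2 K.
ΔT = T_surf − T_eq = 167 − 146.2.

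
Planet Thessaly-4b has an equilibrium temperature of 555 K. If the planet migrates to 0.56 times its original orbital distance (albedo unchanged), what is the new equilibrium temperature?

T_eq ∝ L^(1/4) · d^(−1/2).
T′ = 555 / 0.56^(1/2) = 742 K.

T_eq ≈ 742 K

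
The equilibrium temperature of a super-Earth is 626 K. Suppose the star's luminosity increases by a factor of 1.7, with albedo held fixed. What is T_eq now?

T_eq ≈ 715 K

T_eq ∝ L^(1/4) · d^(−1/2).
T′ = 626 × 1.7^(1/4) = 715 K.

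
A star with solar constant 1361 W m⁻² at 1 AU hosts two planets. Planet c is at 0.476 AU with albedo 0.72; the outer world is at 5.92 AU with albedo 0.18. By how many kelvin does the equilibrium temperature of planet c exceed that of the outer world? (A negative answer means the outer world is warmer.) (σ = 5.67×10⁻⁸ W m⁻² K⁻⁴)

T_eq = [S₀(1−A)/(4σd²)]^(1/4), so T ∝ (1−A)^(1/4) / √d.
T₁ = [1361×0.28/(4×5.67×10⁻⁸×0.476²)]^(1/4) = 293.45 K.
T₂ = [1361×0.82/(4×5.67×10⁻⁸×5.92²)]^(1/4) = 108.85 K.

ΔT ≈ 184.6 K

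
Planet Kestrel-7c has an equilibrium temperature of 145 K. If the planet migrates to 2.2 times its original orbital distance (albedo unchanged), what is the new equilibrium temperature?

T_eq ∝ L^(1/4) · d^(−1/2).
T′ = 145 / 2.2^(1/2) = 97.8 K.

T_eq ≈ 97.8 K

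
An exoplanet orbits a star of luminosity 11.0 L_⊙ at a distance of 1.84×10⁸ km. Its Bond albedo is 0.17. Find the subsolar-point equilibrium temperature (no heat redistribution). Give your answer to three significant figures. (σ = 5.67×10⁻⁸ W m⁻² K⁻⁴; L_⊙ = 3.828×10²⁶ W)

T_ss ≈ 617 K

d = 1.84×10⁸ km = 1.84×10¹¹ m.
L = 11.0 × 3.828×10²⁶ = 4.21×10²⁷ W.
Flux: S = L/(4πd²) = 4.21×10²⁷/(4π×(1.84×10¹¹)²) = 9900 W m⁻².
At the subsolar point the surface absorbs S(1−A) and emits σT⁴ per unit area — no factor of 4, since only the local patch is in balance.
T = [9900 × 0.83 / 5.67×10⁻⁸]^(1/4) = (1.45×10¹¹)^(1/4) = 617 K.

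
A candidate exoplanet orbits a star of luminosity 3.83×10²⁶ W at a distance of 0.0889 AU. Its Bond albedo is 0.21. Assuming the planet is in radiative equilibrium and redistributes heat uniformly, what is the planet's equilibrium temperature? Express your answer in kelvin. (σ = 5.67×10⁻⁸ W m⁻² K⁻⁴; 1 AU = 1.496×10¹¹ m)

d = 0.0889 AU = 1.33×10¹⁰ m.
Flux: S = L/(4πd²) = 3.83×10²⁶/(4π×(1.33×10¹⁰)²) = 1.72×10⁵ W m⁻².
Energy balance: absorbed = emitted ⇒ πR²·S(1−A) = 4πR²·σT_eq⁴, so T_eq⁴ = S(1−A)/(4σ).
T_eq = [1.72×10⁵ × 0.79 / (4 × 5.67×10⁻⁸)]^(1/4) = (6.00×10¹¹)^(1/4) = 880 K.

T_eq ≈ 880 K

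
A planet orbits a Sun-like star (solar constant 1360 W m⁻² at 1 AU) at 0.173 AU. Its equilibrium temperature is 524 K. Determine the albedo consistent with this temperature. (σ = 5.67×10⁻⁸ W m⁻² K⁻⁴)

Flux at 0.173 AU: S = 1360/0.173² = 4.54×10⁴ W m⁻².
From T_eq⁴ = S(1−A)/(4σ): 1−A = 4σT_eq⁴/S.
1−A = 4 × 5.67×10⁻⁸ × (524)⁴ / 4.54×10⁴ = 0.376.

A ≈ 0.62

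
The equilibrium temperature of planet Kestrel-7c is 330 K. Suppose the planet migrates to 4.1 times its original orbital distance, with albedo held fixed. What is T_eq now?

T_eq ≈ 163 K

T_eq ∝ L^(1/4) · d^(−1/2).
T′ = 330 / 4.1^(1/2) = 163 K.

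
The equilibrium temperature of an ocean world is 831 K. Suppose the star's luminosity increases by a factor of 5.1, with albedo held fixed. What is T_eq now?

T_eq ≈ 1250 K

T_eq ∝ L^(1/4) · d^(−1/2).
T′ = 831 × 5.1^(1/4) = 1250 K.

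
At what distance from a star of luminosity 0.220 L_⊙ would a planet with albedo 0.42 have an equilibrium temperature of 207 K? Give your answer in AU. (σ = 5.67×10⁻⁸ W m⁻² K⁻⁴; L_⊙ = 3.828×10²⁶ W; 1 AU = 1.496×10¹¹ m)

L = 0.220 × 3.828×10²⁶ = 8.42×10²⁵ W.
From T_eq⁴ = L(1−A)/(16πσd²): d = √[L(1−A)/(16πσT_eq⁴)].
d = √[8.42×10²⁵ × 0.58 / (16π × 5.67×10⁻⁸ × (207)⁴)] = 9.66×10¹⁰ m = 0.646 AU.

d ≈ 0.646 AU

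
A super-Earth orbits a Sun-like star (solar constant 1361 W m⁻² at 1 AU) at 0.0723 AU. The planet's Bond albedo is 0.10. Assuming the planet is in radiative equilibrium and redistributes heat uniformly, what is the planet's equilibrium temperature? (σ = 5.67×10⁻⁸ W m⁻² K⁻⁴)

Flux at 0.0723 AU: S = 1361/0.0723² = 2.60×10⁵ W m⁻².
Energy balance: absorbed = emitted ⇒ πR²·S(1−A) = 4πR²·σT_eq⁴, so T_eq⁴ = S(1−A)/(4σ).
T_eq = [2.60×10⁵ × 0.90 / (4 × 5.67×10⁻⁸)]^(1/4) = (1.03×10¹²)^(1/4) = 1010 K.

T_eq ≈ 1010 K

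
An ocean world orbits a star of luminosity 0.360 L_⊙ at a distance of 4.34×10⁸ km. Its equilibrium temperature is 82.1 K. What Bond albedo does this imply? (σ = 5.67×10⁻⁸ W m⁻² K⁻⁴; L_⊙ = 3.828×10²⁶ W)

d = 4.34×10⁸ km = 4.34×10¹¹ m.
L = 0.360 × 3.828×10²⁶ = 1.38×10²⁶ W.
Flux: S = L/(4πd²) = 1.38×10²⁶/(4π×(4.34×10¹¹)²) = 58.2 W m⁻².
From T_eq⁴ = S(1−A)/(4σ): 1−A = 4σT_eq⁴/S.
1−A = 4 × 5.67×10⁻⁸ × (82.1)⁴ / 58.2 = 0.177.

A ≈ 0.82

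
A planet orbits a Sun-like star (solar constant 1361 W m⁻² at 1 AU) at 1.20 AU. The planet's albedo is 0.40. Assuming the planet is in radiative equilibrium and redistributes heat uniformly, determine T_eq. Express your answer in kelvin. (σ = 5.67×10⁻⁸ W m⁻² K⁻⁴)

Flux at 1.20 AU: S = 1361/1.20² = 945 W m⁻².
Energy balance: absorbed = emitted ⇒ πR²·S(1−A) = 4πR²·σT_eq⁴, so T_eq⁴ = S(1−A)/(4σ).
T_eq = [945 × 0.60 / (4 × 5.67×10⁻⁸)]^(1/4) = (2.50×10⁹)^(1/4) = 224 K.

T_eq ≈ 224 K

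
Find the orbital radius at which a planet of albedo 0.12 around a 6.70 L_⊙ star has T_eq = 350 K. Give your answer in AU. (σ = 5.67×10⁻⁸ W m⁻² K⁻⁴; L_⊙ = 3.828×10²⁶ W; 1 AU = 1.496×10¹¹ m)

L = 6.70 × 3.828×10²⁶ = 2.56×10²⁷ W.
From T_eq⁴ = L(1−A)/(16πσd²): d = √[L(1−A)/(16πσT_eq⁴)].
d = √[2.56×10²⁷ × 0.88 / (16π × 5.67×10⁻⁸ × (350)⁴)] = 2.30×10¹¹ m = 1.54 AU.

d ≈ 1.54 AU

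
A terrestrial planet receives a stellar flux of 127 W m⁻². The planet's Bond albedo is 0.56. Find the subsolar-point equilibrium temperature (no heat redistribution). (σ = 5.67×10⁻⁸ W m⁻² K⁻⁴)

T_ss ≈ 177 K

At the subsolar point the surface absorbs S(1−A) and emits σT⁴ per unit area — no factor of 4, since only the local patch is in balance.
T = [127 × 0.44 / 5.67×10⁻⁸]^(1/4) = (9.86×10⁸)^(1/4) = 177 K.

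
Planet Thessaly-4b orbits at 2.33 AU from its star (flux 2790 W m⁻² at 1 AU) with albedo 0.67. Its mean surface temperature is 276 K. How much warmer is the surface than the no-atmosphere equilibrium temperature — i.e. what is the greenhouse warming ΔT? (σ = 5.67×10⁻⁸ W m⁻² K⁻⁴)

S = 2790/2.33² = 513.9 W m⁻².
T_eq = [S(1−A)/(4σ)]^(1/4) = [513.9×0.33/(4×5.67×10⁻⁸)]^(1/4) = 165.4 K.
ΔT = T_surf − T_eq = 276 − 165.4.

ΔT ≈ 110.6 K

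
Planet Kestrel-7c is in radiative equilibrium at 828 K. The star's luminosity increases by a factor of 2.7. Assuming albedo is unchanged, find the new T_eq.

T_eq ∝ L^(1/4) · d^(−1/2).
T′ = 828 × 2.7^(1/4) = 1060 K.

T_eq ≈ 1060 K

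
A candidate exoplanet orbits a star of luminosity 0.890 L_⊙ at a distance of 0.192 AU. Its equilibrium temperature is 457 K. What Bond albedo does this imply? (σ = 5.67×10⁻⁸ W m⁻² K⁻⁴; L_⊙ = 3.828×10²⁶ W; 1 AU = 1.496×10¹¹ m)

d = 0.192 AU = 2.87×10¹⁰ m.
L = 0.890 × 3.828×10²⁶ = 3.41×10²⁶ W.
Flux: S = L/(4πd²) = 3.41×10²⁶/(4π×(2.87×10¹⁰)²) = 3.29×10⁴ W m⁻².
From T_eq⁴ = S(1−A)/(4σ): 1−A = 4σT_eq⁴/S.
1−A = 4 × 5.67×10⁻⁸ × (457)⁴ / 3.29×10⁴ = 0.301.

A ≈ 0.70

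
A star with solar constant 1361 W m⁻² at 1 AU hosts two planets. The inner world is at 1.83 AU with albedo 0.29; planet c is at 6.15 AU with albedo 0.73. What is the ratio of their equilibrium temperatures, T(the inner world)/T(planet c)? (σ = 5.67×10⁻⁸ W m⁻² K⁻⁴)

T_eq = [S₀(1−A)/(4σd²)]^(1/4), so T ∝ (1−A)^(1/4) / √d.
T₁ = [1361×0.71/(4×5.67×10⁻⁸×1.83²)]^(1/4) = 188.86 K.
T₂ = [1361×0.27/(4×5.67×10⁻⁸×6.15²)]^(1/4) = 80.90 K.

T₁/T₂ ≈ 2.334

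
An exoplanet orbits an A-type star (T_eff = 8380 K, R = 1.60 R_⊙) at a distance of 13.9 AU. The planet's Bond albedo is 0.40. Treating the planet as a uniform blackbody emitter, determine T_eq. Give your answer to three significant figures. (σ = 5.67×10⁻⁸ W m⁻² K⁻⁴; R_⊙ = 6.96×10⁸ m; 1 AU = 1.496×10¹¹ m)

R_⋆ = 1.60 × 6.96×10⁸ = 1.11×10⁹ m.
d = 13.9 AU = 2.08×10¹² m.
L = 4πR_⋆²σT_⋆⁴ = 4π(1.11×10⁹)² × 5.67×10⁻⁸ × (8380)⁴ = 4.36×10²⁷ W.
S = L/(4πd²) = 80.2 W m⁻².
Energy balance: absorbed = emitted ⇒ πR²·S(1−A) = 4πR²·σT_eq⁴, so T_eq⁴ = S(1−A)/(4σ).
T_eq = [80.2 × 0.60 / (4 × 5.67×10⁻⁸)]^(1/4) = (2.12×10⁸)^(1/4) = 121 K.

T_eq ≈ 121 K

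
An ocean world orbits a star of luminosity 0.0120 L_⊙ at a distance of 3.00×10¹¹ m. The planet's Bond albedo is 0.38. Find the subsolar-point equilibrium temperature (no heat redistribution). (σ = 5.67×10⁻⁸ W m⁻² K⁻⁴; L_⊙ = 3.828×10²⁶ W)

L = 0.0120 × 3.828×10²⁶ = 4.59×10²⁴ W.
Flux: S = L/(4πd²) = 4.59×10²⁴/(4π×(3.00×10¹¹)²) = 4.06 W m⁻².
At the subsolar point the surface absorbs S(1−A) and emits σT⁴ per unit area — no factor of 4, since only the local patch is in balance.
T = [4.06 × 0.62 / 5.67×10⁻⁸]^(1/4) = (4.44×10⁷)^(1/4) = 81.6 K.

T_ss ≈ 81.6 K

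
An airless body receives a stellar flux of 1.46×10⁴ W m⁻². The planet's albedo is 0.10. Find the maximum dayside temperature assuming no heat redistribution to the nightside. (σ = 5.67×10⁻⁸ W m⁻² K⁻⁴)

T_ss ≈ 694 K

With no redistribution each surface element balances locally: S(1−A) = σT⁴.
T = [1.46×10⁴ × 0.90 / 5.67×10⁻⁸]^(1/4) = (2.32×10¹¹)^(1/4) = 694 K.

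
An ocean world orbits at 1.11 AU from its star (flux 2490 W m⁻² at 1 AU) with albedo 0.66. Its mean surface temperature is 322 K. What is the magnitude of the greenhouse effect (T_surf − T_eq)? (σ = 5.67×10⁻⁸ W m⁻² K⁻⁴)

S = 2490/1.11² = 2021 W m⁻².
T_eq = [S(1−A)/(4σ)]^(1/4) = [2021×0.34/(4×5.67×10⁻⁸)]^(1/4) = 234.6 K.
ΔT = T_surf − T_eq = 322 − 234.6.

ΔT ≈ 87.4 K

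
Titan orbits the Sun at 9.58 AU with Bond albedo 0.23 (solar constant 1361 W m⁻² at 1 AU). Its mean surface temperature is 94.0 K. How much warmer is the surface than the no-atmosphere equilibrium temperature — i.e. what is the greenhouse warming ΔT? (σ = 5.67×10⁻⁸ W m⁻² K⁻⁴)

S = 1361/9.58² = 14.83 W m⁻².
T_eq = [S(1−A)/(4σ)]^(1/4) = [14.83×0.77/(4×5.67×10⁻⁸)]^(1/4) = 84.2 K.
ΔT = T_surf − T_eq = 94 − 84.2.

ΔT ≈ 9.8 K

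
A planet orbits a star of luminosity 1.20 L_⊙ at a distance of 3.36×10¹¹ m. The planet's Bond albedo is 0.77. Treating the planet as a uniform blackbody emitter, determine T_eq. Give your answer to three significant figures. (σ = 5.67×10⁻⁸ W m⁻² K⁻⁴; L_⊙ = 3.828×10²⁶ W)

L = 1.20 × 3.828×10²⁶ = 4.59×10²⁶ W.
Flux: S = L/(4πd²) = 4.59×10²⁶/(4π×(3.36×10¹¹)²) = 324 W m⁻².
Energy balance: absorbed = emitted ⇒ πR²·S(1−A) = 4πR²·σT_eq⁴, so T_eq⁴ = S(1−A)/(4σ).
T_eq = [324 × 0.23 / (4 × 5.67×10⁻⁸)]^(1/4) = (3.28×10⁸)^(1/4) = 135 K.

T_eq ≈ 135 K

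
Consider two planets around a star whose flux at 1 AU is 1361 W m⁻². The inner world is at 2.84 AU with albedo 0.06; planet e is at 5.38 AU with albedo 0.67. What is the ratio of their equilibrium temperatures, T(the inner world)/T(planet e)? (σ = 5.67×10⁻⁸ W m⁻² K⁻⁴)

T₁/T₂ ≈ 1.788

T_eq = [S₀(1−A)/(4σd²)]^(1/4), so T ∝ (1−A)^(1/4) / √d.
T₁ = [1361×0.94/(4×5.67×10⁻⁸×2.84²)]^(1/4) = 162.62 K.
T₂ = [1361×0.33/(4×5.67×10⁻⁸×5.38²)]^(1/4) = 90.95 K.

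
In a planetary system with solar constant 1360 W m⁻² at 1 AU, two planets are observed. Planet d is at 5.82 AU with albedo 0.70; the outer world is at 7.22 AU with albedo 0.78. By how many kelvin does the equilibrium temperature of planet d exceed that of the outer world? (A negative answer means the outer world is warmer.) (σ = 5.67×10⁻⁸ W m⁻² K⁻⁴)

T_eq = [S₀(1−A)/(4σd²)]^(1/4), so T ∝ (1−A)^(1/4) / √d.
T₁ = [1360×0.30/(4×5.67×10⁻⁸×5.82²)]^(1/4) = 85.37 K.
T₂ = [1360×0.22/(4×5.67×10⁻⁸×7.22²)]^(1/4) = 70.93 K.

ΔT ≈ 14.4 K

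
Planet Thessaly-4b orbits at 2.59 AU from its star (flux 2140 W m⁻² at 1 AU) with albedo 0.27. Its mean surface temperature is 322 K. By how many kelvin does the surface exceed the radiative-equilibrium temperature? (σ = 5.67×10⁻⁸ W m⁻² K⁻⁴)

S = 2140/2.59² = 319.0 W m⁻².
T_eq = [S(1−A)/(4σ)]^(1/4) = [319.0×0.73/(4×5.67×10⁻⁸)]^(1/4) = 179.0 K.
ΔT = T_surf − T_eq = 322 − 179.0.

ΔT ≈ 143.0 K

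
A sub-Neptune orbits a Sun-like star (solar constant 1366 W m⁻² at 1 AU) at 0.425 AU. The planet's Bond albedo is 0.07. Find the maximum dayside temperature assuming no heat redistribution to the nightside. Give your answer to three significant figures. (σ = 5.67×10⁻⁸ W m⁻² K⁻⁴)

T_ss ≈ 593 K

Flux at 0.425 AU: S = 1366/0.425² = 7560 W m⁻².
With no redistribution each surface element balances locally: S(1−A) = σT⁴.
T = [7560 × 0.93 / 5.67×10⁻⁸]^(1/4) = (1.24×10¹¹)^(1/4) = 593 K.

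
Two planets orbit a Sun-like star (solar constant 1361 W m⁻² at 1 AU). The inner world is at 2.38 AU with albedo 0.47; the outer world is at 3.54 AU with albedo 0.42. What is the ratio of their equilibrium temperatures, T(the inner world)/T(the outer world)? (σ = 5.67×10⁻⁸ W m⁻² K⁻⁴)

T₁/T₂ ≈ 1.192

T_eq = [S₀(1−A)/(4σd²)]^(1/4), so T ∝ (1−A)^(1/4) / √d.
T₁ = [1361×0.53/(4×5.67×10⁻⁸×2.38²)]^(1/4) = 153.93 K.
T₂ = [1361×0.58/(4×5.67×10⁻⁸×3.54²)]^(1/4) = 129.09 K.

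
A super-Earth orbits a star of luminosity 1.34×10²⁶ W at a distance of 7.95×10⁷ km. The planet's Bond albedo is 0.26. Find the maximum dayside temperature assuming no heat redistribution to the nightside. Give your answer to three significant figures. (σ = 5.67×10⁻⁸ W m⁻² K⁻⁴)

T_ss ≈ 385 K

d = 7.95×10⁷ km = 7.95×10¹⁰ m.
Flux: S = L/(4πd²) = 1.34×10²⁶/(4π×(7.95×10¹⁰)²) = 1690 W m⁻².
With no redistribution each surface element balances locally: S(1−A) = σT⁴.
T = [1690 × 0.74 / 5.67×10⁻⁸]^(1/4) = (2.20×10¹⁰)^(1/4) = 385 K.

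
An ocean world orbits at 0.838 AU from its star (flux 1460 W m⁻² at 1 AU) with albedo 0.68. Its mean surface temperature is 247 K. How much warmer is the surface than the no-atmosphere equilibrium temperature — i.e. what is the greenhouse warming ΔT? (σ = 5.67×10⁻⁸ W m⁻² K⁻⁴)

ΔT ≈ 14.3 K

S = 1460/0.838² = 2079 W m⁻².
T_eq = [S(1−A)/(4σ)]^(1/4) = [2079×0.32/(4×5.67×10⁻⁸)]^(1/4) = 232.7 K.
ΔT = T_surf − T_eq = 247 − 232.7.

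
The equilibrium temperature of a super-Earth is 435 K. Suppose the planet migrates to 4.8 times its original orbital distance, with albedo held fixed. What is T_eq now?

T_eq ∝ L^(1/4) · d^(−1/2).
T′ = 435 / 4.8^(1/2) = 199 K.

T_eq ≈ 199 K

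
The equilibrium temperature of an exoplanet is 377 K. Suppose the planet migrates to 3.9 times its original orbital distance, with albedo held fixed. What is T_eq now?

T_eq ∝ L^(1/4) · d^(−1/2).
T′ = 377 / 3.9^(1/2) = 191 K.

T_eq ≈ 191 K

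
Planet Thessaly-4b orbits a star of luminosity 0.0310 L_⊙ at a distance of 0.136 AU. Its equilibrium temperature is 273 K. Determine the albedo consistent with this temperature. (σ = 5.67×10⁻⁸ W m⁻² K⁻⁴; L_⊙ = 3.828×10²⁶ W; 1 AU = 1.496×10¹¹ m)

d = 0.136 AU = 2.03×10¹⁰ m.
L = 0.0310 × 3.828×10²⁶ = 1.19×10²⁵ W.
Flux: S = L/(4πd²) = 1.19×10²⁵/(4π×(2.03×10¹⁰)²) = 2280 W m⁻².
From T_eq⁴ = S(1−A)/(4σ): 1−A = 4σT_eq⁴/S.
1−A = 4 × 5.67×10⁻⁸ × (273)⁴ / 2280 = 0.552.

A ≈ 0.45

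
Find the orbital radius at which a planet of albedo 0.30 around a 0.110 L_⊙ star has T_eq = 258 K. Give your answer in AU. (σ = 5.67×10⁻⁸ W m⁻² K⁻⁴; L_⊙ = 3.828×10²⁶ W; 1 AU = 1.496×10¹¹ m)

d ≈ 0.323 AU

L = 0.110 × 3.828×10²⁶ = 4.21×10²⁵ W.
From T_eq⁴ = L(1−A)/(16πσd²): d = √[L(1−A)/(16πσT_eq⁴)].
d = √[4.21×10²⁵ × 0.70 / (16π × 5.67×10⁻⁸ × (258)⁴)] = 4.83×10¹⁰ m = 0.323 AU.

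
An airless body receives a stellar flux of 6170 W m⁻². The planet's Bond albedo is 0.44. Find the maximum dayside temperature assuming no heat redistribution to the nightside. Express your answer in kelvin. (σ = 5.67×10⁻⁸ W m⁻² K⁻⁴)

T_ss ≈ 497 K

With no redistribution each surface element balances locally: S(1−A) = σT⁴.
T = [6170 × 0.56 / 5.67×10⁻⁸]^(1/4) = (6.09×10¹⁰)^(1/4) = 497 K.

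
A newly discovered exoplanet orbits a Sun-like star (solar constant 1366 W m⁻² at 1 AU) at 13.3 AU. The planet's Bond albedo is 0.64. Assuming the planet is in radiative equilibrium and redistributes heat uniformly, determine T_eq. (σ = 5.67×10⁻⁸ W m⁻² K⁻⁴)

Flux at 13.3 AU: S = 1366/13.3² = 7.72 W m⁻².
Energy balance: absorbed = emitted ⇒ πR²·S(1−A) = 4πR²·σT_eq⁴, so T_eq⁴ = S(1−A)/(4σ).
T_eq = [7.72 × 0.36 / (4 × 5.67×10⁻⁸)]^(1/4) = (1.23×10⁷)^(1/4) = 59.2 K.

T_eq ≈ 59.2 K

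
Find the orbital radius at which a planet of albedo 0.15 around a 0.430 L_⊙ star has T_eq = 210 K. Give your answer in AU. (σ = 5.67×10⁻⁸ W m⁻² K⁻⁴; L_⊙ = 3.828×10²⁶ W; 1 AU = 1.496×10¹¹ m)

L = 0.430 × 3.828×10²⁶ = 1.65×10²⁶ W.
From T_eq⁴ = L(1−A)/(16πσd²): d = √[L(1−A)/(16πσT_eq⁴)].
d = √[1.65×10²⁶ × 0.85 / (16π × 5.67×10⁻⁸ × (210)⁴)] = 1.59×10¹¹ m = 1.06 AU.

d ≈ 1.06 AU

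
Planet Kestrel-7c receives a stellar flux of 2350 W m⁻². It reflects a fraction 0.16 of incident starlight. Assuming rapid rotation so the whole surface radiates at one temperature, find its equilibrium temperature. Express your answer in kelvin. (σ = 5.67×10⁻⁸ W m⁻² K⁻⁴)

Energy balance: absorbed = emitted ⇒ πR²·S(1−A) = 4πR²·σT_eq⁴, so T_eq⁴ = S(1−A)/(4σ).
T_eq = [2350 × 0.84 / (4 × 5.67×10⁻⁸)]^(1/4) = (8.70×10⁹)^(1/4) = 305 K.

T_eq ≈ 305 K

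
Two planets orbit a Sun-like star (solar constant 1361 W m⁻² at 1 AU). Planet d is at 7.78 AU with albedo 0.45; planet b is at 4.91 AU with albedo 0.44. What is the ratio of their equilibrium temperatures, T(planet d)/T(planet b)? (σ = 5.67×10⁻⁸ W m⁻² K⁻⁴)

T₁/T₂ ≈ 0.791

T_eq = [S₀(1−A)/(4σd²)]^(1/4), so T ∝ (1−A)^(1/4) / √d.
T₁ = [1361×0.55/(4×5.67×10⁻⁸×7.78²)]^(1/4) = 85.93 K.
T₂ = [1361×0.56/(4×5.67×10⁻⁸×4.91²)]^(1/4) = 108.66 K.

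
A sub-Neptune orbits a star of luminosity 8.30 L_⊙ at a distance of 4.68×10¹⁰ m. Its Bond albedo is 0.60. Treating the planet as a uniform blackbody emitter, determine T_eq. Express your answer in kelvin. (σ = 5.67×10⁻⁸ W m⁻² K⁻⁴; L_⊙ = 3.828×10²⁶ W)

T_eq ≈ 672 K

L = 8.30 × 3.828×10²⁶ = 3.18×10²⁷ W.
Flux: S = L/(4πd²) = 3.18×10²⁷/(4π×(4.68×10¹⁰)²) = 1.15×10⁵ W m⁻².
Energy balance: absorbed = emitted ⇒ πR²·S(1−A) = 4πR²·σT_eq⁴, so T_eq⁴ = S(1−A)/(4σ).
T_eq = [1.15×10⁵ × 0.40 / (4 × 5.67×10⁻⁸)]^(1/4) = (2.04×10¹¹)^(1/4) = 672 K.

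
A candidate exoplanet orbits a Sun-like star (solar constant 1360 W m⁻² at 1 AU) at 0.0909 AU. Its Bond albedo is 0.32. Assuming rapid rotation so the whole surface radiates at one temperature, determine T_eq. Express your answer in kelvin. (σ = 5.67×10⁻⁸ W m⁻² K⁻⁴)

T_eq ≈ 838 K

Flux at 0.0909 AU: S = 1360/0.0909² = 1.65×10⁵ W m⁻².
Energy balance: absorbed = emitted ⇒ πR²·S(1−A) = 4πR²·σT_eq⁴, so T_eq⁴ = S(1−A)/(4σ).
T_eq = [1.65×10⁵ × 0.68 / (4 × 5.67×10⁻⁸)]^(1/4) = (4.93×10¹¹)^(1/4) = 838 K.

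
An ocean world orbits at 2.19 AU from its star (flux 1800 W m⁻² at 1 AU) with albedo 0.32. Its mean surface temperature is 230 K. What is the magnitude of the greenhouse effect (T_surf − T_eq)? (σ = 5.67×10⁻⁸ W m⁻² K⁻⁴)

ΔT ≈ 46.8 K

S = 1800/2.19² = 375.3 W m⁻².
T_eq = [S(1−A)/(4σ)]^(1/4) = [375.3×0.68/(4×5.67×10⁻⁸)]^(1/4) = 183.2 K.
ΔT = T_surf − T_eq = 230 − 183.2.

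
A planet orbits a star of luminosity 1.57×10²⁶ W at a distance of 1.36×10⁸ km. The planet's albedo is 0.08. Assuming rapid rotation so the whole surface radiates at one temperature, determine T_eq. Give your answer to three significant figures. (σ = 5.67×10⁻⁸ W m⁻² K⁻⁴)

d = 1.36×10⁸ km = 1.36×10¹¹ m.
Flux: S = L/(4πd²) = 1.57×10²⁶/(4π×(1.36×10¹¹)²) = 675 W m⁻².
Energy balance: absorbed = emitted ⇒ πR²·S(1−A) = 4πR²·σT_eq⁴, so T_eq⁴ = S(1−A)/(4σ).
T_eq = [675 × 0.92 / (4 × 5.67×10⁻⁸)]^(1/4) = (2.74×10⁹)^(1/4) = 229 K.

T_eq ≈ 229 K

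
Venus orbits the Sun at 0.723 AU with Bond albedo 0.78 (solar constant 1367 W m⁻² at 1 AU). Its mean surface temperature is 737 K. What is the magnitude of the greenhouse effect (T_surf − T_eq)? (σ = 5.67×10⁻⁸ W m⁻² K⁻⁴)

S = 1367/0.723² = 2615 W m⁻².
T_eq = [S(1−A)/(4σ)]^(1/4) = [2615×0.22/(4×5.67×10⁻⁸)]^(1/4) = 224.4 K.
ΔT = T_surf − T_eq = 737 − 224.4.

ΔT ≈ 512.6 K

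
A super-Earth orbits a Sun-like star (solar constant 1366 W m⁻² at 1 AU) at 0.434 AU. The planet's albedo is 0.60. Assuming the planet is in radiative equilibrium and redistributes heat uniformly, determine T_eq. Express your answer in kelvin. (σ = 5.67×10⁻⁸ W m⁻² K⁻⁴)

T_eq ≈ 336 K

Flux at 0.434 AU: S = 1366/0.434² = 7250 W m⁻².
Energy balance: absorbed = emitted ⇒ πR²·S(1−A) = 4πR²·σT_eq⁴, so T_eq⁴ = S(1−A)/(4σ).
T_eq = [7250 × 0.40 / (4 × 5.67×10⁻⁸)]^(1/4) = (1.28×10¹⁰)^(1/4) = 336 K.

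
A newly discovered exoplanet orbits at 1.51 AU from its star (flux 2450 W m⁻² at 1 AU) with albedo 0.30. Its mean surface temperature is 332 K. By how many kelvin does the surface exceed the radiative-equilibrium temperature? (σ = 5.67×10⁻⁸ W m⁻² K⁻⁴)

S = 2450/1.51² = 1075 W m⁻².
T_eq = [S(1−A)/(4σ)]^(1/4) = [1075×0.70/(4×5.67×10⁻⁸)]^(1/4) = 240.0 K.
ΔT = T_surf − T_eq = 332 − 240.0.

ΔT ≈ 92.0 K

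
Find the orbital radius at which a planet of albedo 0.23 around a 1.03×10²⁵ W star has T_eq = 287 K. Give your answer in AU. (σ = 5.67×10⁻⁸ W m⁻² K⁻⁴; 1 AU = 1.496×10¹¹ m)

From T_eq⁴ = L(1−A)/(16πσd²): d = √[L(1−A)/(16πσT_eq⁴)].
d = √[1.03×10²⁵ × 0.77 / (16π × 5.67×10⁻⁸ × (287)⁴)] = 2.03×10¹⁰ m = 0.135 AU.

d ≈ 0.135 AU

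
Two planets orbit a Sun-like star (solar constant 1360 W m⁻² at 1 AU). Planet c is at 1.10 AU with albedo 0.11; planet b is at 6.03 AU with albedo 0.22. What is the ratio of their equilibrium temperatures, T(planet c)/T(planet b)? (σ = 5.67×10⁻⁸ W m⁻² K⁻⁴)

T₁/T₂ ≈ 2.420

T_eq = [S₀(1−A)/(4σd²)]^(1/4), so T ∝ (1−A)^(1/4) / √d.
T₁ = [1360×0.89/(4×5.67×10⁻⁸×1.10²)]^(1/4) = 257.71 K.
T₂ = [1360×0.78/(4×5.67×10⁻⁸×6.03²)]^(1/4) = 106.50 K.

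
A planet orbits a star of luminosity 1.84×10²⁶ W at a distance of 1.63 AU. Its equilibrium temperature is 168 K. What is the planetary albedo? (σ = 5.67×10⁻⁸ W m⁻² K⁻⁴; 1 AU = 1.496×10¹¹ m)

A ≈ 0.27

d = 1.63 AU = 2.44×10¹¹ m.
Flux: S = L/(4πd²) = 1.84×10²⁶/(4π×(2.44×10¹¹)²) = 246 W m⁻².
From T_eq⁴ = S(1−A)/(4σ): 1−A = 4σT_eq⁴/S.
1−A = 4 × 5.67×10⁻⁸ × (168)⁴ / 246 = 0.734.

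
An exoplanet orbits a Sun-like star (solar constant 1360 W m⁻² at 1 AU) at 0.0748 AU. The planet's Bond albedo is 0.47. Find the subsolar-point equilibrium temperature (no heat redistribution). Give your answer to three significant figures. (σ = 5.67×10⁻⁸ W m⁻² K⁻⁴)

Flux at 0.0748 AU: S = 1360/0.0748² = 2.43×10⁵ W m⁻².
At the subsolar point the surface absorbs S(1−A) and emits σT⁴ per unit area — no factor of 4, since only the local patch is in balance.
T = [2.43×10⁵ × 0.53 / 5.67×10⁻⁸]^(1/4) = (2.27×10¹²)^(1/4) = 1230 K.

T_ss ≈ 1230 K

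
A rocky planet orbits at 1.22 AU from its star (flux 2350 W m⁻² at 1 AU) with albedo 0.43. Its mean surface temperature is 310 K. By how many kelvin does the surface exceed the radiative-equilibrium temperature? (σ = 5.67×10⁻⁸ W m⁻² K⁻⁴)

S = 2350/1.22² = 1579 W m⁻².
T_eq = [S(1−A)/(4σ)]^(1/4) = [1579×0.57/(4×5.67×10⁻⁸)]^(1/4) = 251.0 K.
ΔT = T_surf − T_eq = 310 − 251.0.

ΔT ≈ 59.0 K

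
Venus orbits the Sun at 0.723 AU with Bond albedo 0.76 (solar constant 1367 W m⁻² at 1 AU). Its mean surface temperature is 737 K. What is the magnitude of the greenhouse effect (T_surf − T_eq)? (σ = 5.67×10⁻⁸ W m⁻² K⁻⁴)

ΔT ≈ 507.6 K

S = 1367/0.723² = 2615 W m⁻².
T_eq = [S(1−A)/(4σ)]^(1/4) = [2615×0.24/(4×5.67×10⁻⁸)]^(1/4) = 229.4 K.
ΔT = T_surf − T_eq = 737 − 229.4.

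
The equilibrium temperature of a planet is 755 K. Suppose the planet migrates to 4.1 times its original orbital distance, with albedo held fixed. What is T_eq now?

T_eq ∝ L^(1/4) · d^(−1/2).
T′ = 755 / 4.1^(1/2) = 373 K.

T_eq ≈ 373 K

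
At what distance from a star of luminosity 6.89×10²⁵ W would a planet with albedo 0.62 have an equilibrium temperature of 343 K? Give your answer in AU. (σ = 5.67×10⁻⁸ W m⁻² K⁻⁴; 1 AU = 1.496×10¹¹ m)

d ≈ 0.172 AU

From T_eq⁴ = L(1−A)/(16πσd²): d = √[L(1−A)/(16πσT_eq⁴)].
d = √[6.89×10²⁵ × 0.38 / (16π × 5.67×10⁻⁸ × (343)⁴)] = 2.58×10¹⁰ m = 0.172 AU.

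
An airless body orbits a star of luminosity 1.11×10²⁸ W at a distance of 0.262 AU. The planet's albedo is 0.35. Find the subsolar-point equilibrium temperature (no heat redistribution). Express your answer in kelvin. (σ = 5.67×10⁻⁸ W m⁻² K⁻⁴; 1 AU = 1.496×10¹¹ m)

d = 0.262 AU = 3.92×10¹⁰ m.
Flux: S = L/(4πd²) = 1.11×10²⁸/(4π×(3.92×10¹⁰)²) = 5.75×10⁵ W m⁻².
At the subsolar point the surface absorbs S(1−A) and emits σT⁴ per unit area — no factor of 4, since only the local patch is in balance.
T = [5.75×10⁵ × 0.65 / 5.67×10⁻⁸]^(1/4) = (6.59×10¹²)^(1/4) = 1600 K.

T_ss ≈ 1600 K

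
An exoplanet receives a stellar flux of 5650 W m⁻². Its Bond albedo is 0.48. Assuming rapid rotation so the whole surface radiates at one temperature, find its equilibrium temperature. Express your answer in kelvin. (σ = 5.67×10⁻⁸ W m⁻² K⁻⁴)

T_eq ≈ 337 K

Energy balance: absorbed = emitted ⇒ πR²·S(1−A) = 4πR²·σT_eq⁴, so T_eq⁴ = S(1−A)/(4σ).
T_eq = [5650 × 0.52 / (4 × 5.67×10⁻⁸)]^(1/4) = (1.30×10¹⁰)^(1/4) = 337 K.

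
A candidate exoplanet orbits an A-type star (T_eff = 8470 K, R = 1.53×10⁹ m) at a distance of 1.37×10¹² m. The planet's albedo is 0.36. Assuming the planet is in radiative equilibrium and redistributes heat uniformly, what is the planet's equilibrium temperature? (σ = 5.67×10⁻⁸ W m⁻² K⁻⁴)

L = 4πR_⋆²σT_⋆⁴ = 4π(1.53×10⁹)² × 5.67×10⁻⁸ × (8470)⁴ = 8.58×10²⁷ W.
S = L/(4πd²) = 364 W m⁻².
Energy balance: absorbed = emitted ⇒ πR²·S(1−A) = 4πR²·σT_eq⁴, so T_eq⁴ = S(1−A)/(4σ).
T_eq = [364 × 0.64 / (4 × 5.67×10⁻⁸)]^(1/4) = (1.03×10⁹)^(1/4) = 179 K.

T_eq ≈ 179 K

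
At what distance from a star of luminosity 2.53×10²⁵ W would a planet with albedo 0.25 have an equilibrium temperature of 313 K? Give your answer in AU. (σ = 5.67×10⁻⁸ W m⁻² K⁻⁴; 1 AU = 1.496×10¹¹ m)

From T_eq⁴ = L(1−A)/(16πσd²): d = √[L(1−A)/(16πσT_eq⁴)].
d = √[2.53×10²⁵ × 0.75 / (16π × 5.67×10⁻⁸ × (313)⁴)] = 2.63×10¹⁰ m = 0.176 AU.

d ≈ 0.176 AU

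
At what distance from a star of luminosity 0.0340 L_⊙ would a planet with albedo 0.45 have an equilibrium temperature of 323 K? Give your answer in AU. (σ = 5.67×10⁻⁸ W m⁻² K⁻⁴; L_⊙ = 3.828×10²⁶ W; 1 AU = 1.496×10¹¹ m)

L = 0.0340 × 3.828×10²⁶ = 1.30×10²⁵ W.
From T_eq⁴ = L(1−A)/(16πσd²): d = √[L(1−A)/(16πσT_eq⁴)].
d = √[1.30×10²⁵ × 0.55 / (16π × 5.67×10⁻⁸ × (323)⁴)] = 1.52×10¹⁰ m = 0.102 AU.

d ≈ 0.102 AU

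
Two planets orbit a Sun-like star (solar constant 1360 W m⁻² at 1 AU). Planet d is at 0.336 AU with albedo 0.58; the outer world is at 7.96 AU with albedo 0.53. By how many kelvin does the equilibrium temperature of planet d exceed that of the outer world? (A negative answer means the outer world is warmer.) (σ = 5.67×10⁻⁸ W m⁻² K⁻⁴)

T_eq = [S₀(1−A)/(4σd²)]^(1/4), so T ∝ (1−A)^(1/4) / √d.
T₁ = [1360×0.42/(4×5.67×10⁻⁸×0.336²)]^(1/4) = 386.47 K.
T₂ = [1360×0.47/(4×5.67×10⁻⁸×7.96²)]^(1/4) = 81.67 K.

ΔT ≈ 304.8 K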